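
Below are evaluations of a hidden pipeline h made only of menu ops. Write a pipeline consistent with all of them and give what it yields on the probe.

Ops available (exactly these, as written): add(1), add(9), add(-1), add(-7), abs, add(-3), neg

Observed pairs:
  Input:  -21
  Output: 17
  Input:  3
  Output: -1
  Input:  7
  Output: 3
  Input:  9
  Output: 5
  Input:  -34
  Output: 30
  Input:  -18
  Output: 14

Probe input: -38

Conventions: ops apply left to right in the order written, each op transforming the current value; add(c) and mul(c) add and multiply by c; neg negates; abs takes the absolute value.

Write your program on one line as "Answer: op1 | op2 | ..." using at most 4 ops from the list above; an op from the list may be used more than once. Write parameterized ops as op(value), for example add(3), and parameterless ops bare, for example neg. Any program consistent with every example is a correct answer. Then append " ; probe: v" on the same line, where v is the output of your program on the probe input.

abs | add(-1) | add(-3) ; probe: 34

Check, running the answer program on each example:
  -21 -> 21 -> 20 -> 17
  3 -> 3 -> 2 -> -1
  7 -> 7 -> 6 -> 3
  9 -> 9 -> 8 -> 5
  -34 -> 34 -> 33 -> 30
  -18 -> 18 -> 17 -> 14
  probe: -38 -> 38 -> 37 -> 34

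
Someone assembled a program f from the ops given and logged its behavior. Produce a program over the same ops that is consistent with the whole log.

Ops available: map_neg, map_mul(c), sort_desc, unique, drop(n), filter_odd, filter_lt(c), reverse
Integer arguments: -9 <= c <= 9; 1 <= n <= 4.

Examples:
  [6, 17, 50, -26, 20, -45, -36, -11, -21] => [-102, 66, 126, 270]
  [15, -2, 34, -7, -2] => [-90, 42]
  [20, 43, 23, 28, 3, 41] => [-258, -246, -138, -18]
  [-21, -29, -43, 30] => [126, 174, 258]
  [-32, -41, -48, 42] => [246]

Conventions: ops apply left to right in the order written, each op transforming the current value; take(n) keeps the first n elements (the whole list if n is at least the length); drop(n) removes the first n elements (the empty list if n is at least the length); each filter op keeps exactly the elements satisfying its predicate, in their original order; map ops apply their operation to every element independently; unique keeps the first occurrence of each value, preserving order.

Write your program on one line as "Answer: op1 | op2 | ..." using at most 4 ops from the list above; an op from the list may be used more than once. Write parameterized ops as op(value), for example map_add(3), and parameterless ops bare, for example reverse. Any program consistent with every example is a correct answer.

sort_desc | filter_odd | map_mul(-6)

Check, running the answer program on each example:
  [6, 17, 50, -26, 20, -45, -36, -11, -21] -> [50, 20, 17, 6, -11, -21, -26, -36, -45] -> [17, -11, -21, -45] -> [-102, 66, 126, 270]
  [15, -2, 34, -7, -2] -> [34, 15, -2, -2, -7] -> [15, -7] -> [-90, 42]
  [20, 43, 23, 28, 3, 41] -> [43, 41, 28, 23, 20, 3] -> [43, 41, 23, 3] -> [-258, -246, -138, -18]
  [-21, -29, -43, 30] -> [30, -21, -29, -43] -> [-21, -29, -43] -> [126, 174, 258]
  [-32, -41, -48, 42] -> [42, -32, -41, -48] -> [-41] -> [246]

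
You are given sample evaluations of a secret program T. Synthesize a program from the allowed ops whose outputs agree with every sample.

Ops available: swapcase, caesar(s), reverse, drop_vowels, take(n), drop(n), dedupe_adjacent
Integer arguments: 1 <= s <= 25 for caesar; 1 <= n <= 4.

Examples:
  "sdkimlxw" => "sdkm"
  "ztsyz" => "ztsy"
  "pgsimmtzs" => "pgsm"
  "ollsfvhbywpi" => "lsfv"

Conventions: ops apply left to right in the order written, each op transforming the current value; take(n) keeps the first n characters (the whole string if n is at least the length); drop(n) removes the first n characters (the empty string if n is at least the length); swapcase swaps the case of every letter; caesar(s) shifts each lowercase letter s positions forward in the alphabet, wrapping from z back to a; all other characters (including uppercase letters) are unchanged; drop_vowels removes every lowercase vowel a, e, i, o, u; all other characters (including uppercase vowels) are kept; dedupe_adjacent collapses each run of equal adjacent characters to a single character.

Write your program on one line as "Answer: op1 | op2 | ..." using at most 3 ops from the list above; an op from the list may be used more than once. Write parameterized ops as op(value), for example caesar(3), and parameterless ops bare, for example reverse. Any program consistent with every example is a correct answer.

drop_vowels | dedupe_adjacent | take(4)

Check, running the answer program on each example:
  "sdkimlxw" -> "sdkmlxw" -> "sdkmlxw" -> "sdkm"
  "ztsyz" -> "ztsyz" -> "ztsyz" -> "ztsy"
  "pgsimmtzs" -> "pgsmmtzs" -> "pgsmtzs" -> "pgsm"
  "ollsfvhbywpi" -> "llsfvhbywp" -> "lsfvhbywp" -> "lsfv"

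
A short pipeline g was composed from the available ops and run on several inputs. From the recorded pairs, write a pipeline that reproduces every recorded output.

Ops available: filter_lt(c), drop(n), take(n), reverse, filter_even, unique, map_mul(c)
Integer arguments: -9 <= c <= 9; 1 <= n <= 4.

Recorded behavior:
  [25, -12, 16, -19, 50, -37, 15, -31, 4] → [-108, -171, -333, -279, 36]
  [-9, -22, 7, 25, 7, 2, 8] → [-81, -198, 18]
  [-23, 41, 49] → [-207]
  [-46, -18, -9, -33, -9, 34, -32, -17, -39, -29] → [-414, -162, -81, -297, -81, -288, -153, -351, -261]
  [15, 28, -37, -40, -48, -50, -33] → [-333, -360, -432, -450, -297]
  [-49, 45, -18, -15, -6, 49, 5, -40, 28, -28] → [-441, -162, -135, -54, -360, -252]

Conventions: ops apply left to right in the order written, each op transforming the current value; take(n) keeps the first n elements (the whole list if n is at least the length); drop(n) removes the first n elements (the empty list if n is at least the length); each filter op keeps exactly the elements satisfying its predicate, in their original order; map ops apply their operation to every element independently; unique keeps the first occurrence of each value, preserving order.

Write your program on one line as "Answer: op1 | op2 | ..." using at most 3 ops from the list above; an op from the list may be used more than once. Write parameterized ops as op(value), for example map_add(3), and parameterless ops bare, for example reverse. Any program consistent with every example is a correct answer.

filter_lt(5) | map_mul(9)

Check, running the answer program on each example:
  [25, -12, 16, -19, 50, -37, 15, -31, 4] -> [-12, -19, -37, -31, 4] -> [-108, -171, -333, -279, 36]
  [-9, -22, 7, 25, 7, 2, 8] -> [-9, -22, 2] -> [-81, -198, 18]
  [-23, 41, 49] -> [-23] -> [-207]
  [-46, -18, -9, -33, -9, 34, -32, -17, -39, -29] -> [-46, -18, -9, -33, -9, -32, -17, -39, -29] -> [-414, -162, -81, -297, -81, -288, -153, -351, -261]
  [15, 28, -37, -40, -48, -50, -33] -> [-37, -40, -48, -50, -33] -> [-333, -360, -432, -450, -297]
  [-49, 45, -18, -15, -6, 49, 5, -40, 28, -28] -> [-49, -18, -15, -6, -40, -28] -> [-441, -162, -135, -54, -360, -252]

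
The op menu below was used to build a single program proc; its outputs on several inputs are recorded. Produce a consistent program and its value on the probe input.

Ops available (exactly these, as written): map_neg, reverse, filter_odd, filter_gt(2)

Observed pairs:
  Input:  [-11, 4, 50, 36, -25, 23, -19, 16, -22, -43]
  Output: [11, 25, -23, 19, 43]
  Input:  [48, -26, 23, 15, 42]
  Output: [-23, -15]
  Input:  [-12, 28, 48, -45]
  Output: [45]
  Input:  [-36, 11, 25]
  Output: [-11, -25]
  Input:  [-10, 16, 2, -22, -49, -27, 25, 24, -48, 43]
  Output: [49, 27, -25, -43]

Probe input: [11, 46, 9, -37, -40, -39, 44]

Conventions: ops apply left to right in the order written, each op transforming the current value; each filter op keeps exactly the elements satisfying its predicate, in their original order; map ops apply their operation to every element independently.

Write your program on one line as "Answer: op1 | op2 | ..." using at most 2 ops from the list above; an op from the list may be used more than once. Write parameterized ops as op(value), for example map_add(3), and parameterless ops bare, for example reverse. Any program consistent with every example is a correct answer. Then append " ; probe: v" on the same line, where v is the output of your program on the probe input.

filter_odd | map_neg ; probe: [-11, -9, 37, 39]

Check, running the answer program on each example:
  [-11, 4, 50, 36, -25, 23, -19, 16, -22, -43] -> [-11, -25, 23, -19, -43] -> [11, 25, -23, 19, 43]
  [48, -26, 23, 15, 42] -> [23, 15] -> [-23, -15]
  [-12, 28, 48, -45] -> [-45] -> [45]
  [-36, 11, 25] -> [11, 25] -> [-11, -25]
  [-10, 16, 2, -22, -49, -27, 25, 24, -48, 43] -> [-49, -27, 25, 43] -> [49, 27, -25, -43]
  probe: [11, 46, 9, -37, -40, -39, 44] -> [11, 9, -37, -39] -> [-11, -9, 37, 39]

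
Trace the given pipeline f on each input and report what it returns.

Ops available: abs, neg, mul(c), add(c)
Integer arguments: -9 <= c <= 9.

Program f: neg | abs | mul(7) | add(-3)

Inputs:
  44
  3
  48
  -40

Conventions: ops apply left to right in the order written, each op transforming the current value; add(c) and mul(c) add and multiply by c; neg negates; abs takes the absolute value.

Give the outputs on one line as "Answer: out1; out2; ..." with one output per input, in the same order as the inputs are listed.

305; 18; 333; 277

Execution, op by op:
  44 -> -44 -> 44 -> 308 -> 305
  3 -> -3 -> 3 -> 21 -> 18
  48 -> -48 -> 48 -> 336 -> 333
  -40 -> 40 -> 40 -> 280 -> 277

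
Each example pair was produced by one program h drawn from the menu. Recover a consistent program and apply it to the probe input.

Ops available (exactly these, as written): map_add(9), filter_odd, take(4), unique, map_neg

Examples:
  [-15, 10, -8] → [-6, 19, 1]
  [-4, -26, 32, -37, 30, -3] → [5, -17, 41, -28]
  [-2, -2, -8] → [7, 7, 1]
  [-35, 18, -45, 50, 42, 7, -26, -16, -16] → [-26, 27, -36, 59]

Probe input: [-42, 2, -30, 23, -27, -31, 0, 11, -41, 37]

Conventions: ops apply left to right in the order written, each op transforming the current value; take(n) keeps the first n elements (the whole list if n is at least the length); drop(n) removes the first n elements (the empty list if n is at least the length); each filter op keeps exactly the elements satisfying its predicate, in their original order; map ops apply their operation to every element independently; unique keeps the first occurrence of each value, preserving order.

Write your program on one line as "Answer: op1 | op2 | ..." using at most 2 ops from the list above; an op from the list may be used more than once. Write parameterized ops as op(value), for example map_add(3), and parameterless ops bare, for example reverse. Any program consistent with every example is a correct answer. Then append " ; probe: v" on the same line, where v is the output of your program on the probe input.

map_add(9) | take(4) ; probe: [-33, 11, -21, 32]

Check, running the answer program on each example:
  [-15, 10, -8] -> [-6, 19, 1] -> [-6, 19, 1]
  [-4, -26, 32, -37, 30, -3] -> [5, -17, 41, -28, 39, 6] -> [5, -17, 41, -28]
  [-2, -2, -8] -> [7, 7, 1] -> [7, 7, 1]
  [-35, 18, -45, 50, 42, 7, -26, -16, -16] -> [-26, 27, -36, 59, 51, 16, -17, -7, -7] -> [-26, 27, -36, 59]
  probe: [-42, 2, -30, 23, -27, -31, 0, 11, -41, 37] -> [-33, 11, -21, 32, -18, -22, 9, 20, -32, 46] -> [-33, 11, -21, 32]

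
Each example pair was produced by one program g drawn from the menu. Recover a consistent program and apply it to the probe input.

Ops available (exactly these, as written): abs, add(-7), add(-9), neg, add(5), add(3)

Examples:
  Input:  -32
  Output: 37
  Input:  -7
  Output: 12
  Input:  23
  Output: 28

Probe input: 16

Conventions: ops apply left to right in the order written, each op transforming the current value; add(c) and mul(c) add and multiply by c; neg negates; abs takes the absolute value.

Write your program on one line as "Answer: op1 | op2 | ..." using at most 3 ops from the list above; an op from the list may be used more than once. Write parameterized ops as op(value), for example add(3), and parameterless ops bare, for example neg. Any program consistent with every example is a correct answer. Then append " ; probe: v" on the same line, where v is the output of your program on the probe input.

abs | add(5) ; probe: 21

Check, running the answer program on each example:
  -32 -> 32 -> 37
  -7 -> 7 -> 12
  23 -> 23 -> 28
  probe: 16 -> 16 -> 21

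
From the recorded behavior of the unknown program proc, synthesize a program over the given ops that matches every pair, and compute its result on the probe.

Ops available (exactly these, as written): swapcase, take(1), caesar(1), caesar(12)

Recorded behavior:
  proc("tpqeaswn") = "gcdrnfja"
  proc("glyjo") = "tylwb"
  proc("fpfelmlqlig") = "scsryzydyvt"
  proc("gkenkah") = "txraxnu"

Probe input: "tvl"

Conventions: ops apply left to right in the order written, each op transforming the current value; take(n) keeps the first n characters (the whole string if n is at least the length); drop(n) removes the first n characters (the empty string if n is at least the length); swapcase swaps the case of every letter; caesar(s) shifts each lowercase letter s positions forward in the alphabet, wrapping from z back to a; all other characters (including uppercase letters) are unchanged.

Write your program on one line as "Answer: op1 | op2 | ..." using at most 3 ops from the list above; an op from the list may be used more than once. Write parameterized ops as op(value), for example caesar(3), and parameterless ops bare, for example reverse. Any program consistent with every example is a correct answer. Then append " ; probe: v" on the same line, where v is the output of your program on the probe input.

caesar(1) | caesar(12) ; probe: "giy"

Check, running the answer program on each example:
  "tpqeaswn" -> "uqrfbtxo" -> "gcdrnfja"
  "glyjo" -> "hmzkp" -> "tylwb"
  "fpfelmlqlig" -> "gqgfmnmrmjh" -> "scsryzydyvt"
  "gkenkah" -> "hlfolbi" -> "txraxnu"
  probe: "tvl" -> "uwm" -> "giy"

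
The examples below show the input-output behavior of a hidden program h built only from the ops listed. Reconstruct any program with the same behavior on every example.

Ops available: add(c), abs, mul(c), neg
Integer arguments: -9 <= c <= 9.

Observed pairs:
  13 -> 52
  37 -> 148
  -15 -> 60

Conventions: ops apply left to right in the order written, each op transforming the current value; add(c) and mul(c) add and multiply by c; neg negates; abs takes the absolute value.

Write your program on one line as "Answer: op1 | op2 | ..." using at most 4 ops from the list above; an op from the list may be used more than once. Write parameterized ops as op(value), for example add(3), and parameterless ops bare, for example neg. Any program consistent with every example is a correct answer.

neg | mul(-4) | abs

Check, running the answer program on each example:
  13 -> -13 -> 52 -> 52
  37 -> -37 -> 148 -> 148
  -15 -> 15 -> -60 -> 60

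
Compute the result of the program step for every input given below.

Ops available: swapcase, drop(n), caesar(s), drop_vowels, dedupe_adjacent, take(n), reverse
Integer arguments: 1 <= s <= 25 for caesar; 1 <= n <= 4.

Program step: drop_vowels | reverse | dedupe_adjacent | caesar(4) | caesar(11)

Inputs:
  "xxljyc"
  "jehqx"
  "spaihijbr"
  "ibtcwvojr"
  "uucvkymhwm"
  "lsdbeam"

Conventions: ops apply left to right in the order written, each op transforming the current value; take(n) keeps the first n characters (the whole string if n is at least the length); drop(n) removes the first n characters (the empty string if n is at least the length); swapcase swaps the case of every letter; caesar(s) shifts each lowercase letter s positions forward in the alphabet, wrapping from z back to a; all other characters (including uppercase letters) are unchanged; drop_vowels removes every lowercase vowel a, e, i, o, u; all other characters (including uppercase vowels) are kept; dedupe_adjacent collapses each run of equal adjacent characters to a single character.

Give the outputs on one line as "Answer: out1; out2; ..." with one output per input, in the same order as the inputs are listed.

"rnyam"; "mfwy"; "gqyweh"; "gyklriq"; "blwbnzkr"; "bqsha"

Execution, op by op:
  "xxljyc" -> "xxljyc" -> "cyjlxx" -> "cyjlx" -> "gcnpb" -> "rnyam"
  "jehqx" -> "jhqx" -> "xqhj" -> "xqhj" -> "buln" -> "mfwy"
  "spaihijbr" -> "sphjbr" -> "rbjhps" -> "rbjhps" -> "vfnltw" -> "gqyweh"
  "ibtcwvojr" -> "btcwvjr" -> "rjvwctb" -> "rjvwctb" -> "vnzagxf" -> "gyklriq"
  "uucvkymhwm" -> "cvkymhwm" -> "mwhmykvc" -> "mwhmykvc" -> "qalqcozg" -> "blwbnzkr"
  "lsdbeam" -> "lsdbm" -> "mbdsl" -> "mbdsl" -> "qfhwp" -> "bqsha"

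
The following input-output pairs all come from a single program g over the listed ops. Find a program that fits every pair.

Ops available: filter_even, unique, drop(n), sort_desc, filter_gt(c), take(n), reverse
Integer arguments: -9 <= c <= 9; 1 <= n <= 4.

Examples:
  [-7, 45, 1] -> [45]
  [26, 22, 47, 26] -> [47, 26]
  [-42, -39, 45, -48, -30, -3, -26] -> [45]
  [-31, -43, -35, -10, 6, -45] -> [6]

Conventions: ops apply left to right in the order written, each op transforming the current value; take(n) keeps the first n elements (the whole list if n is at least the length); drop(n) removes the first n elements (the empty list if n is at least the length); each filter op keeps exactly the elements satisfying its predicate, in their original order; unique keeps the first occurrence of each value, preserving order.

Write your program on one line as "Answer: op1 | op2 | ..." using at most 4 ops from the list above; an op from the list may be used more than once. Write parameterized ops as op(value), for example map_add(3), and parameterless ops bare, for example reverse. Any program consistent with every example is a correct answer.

sort_desc | take(2) | filter_gt(1)

Check, running the answer program on each example:
  [-7, 45, 1] -> [45, 1, -7] -> [45, 1] -> [45]
  [26, 22, 47, 26] -> [47, 26, 26, 22] -> [47, 26] -> [47, 26]
  [-42, -39, 45, -48, -30, -3, -26] -> [45, -3, -26, -30, -39, -42, -48] -> [45, -3] -> [45]
  [-31, -43, -35, -10, 6, -45] -> [6, -10, -31, -35, -43, -45] -> [6, -10] -> [6]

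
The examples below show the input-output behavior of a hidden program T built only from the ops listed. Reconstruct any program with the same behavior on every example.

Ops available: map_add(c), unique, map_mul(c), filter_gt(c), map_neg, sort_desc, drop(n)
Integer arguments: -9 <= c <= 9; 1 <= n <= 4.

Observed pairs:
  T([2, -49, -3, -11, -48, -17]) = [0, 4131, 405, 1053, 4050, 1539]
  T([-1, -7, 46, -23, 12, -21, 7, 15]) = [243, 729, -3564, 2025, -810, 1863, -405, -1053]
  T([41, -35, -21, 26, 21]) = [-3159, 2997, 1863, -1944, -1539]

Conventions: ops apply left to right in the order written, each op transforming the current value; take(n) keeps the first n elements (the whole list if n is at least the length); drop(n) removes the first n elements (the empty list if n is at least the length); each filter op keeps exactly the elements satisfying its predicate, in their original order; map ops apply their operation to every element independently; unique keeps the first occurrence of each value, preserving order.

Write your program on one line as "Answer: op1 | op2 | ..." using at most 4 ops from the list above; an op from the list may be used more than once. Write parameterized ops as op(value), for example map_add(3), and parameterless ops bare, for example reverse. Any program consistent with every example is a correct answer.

map_add(-2) | map_mul(9) | map_mul(-9)

Check, running the answer program on each example:
  [2, -49, -3, -11, -48, -17] -> [0, -51, -5, -13, -50, -19] -> [0, -459, -45, -117, -450, -171] -> [0, 4131, 405, 1053, 4050, 1539]
  [-1, -7, 46, -23, 12, -21, 7, 15] -> [-3, -9, 44, -25, 10, -23, 5, 13] -> [-27, -81, 396, -225, 90, -207, 45, 117] -> [243, 729, -3564, 2025, -810, 1863, -405, -1053]
  [41, -35, -21, 26, 21] -> [39, -37, -23, 24, 19] -> [351, -333, -207, 216, 171] -> [-3159, 2997, 1863, -1944, -1539]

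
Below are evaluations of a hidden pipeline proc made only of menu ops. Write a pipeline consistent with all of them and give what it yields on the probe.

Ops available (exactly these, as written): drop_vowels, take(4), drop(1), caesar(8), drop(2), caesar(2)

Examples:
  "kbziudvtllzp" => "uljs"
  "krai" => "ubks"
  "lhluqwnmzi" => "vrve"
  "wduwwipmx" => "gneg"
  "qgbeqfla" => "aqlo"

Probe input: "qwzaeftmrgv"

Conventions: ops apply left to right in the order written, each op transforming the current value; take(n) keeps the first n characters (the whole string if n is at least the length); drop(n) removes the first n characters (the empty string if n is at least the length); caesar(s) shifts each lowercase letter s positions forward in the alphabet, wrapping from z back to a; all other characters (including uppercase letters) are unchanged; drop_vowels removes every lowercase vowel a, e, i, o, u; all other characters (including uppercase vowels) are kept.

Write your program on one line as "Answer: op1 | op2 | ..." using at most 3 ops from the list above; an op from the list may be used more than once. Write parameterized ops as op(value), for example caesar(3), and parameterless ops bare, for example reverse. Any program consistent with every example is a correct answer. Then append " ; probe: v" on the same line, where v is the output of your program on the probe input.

caesar(2) | caesar(8) | take(4) ; probe: "agjk"

Check, running the answer program on each example:
  "kbziudvtllzp" -> "mdbkwfxvnnbr" -> "uljsenfdvvjz" -> "uljs"
  "krai" -> "mtck" -> "ubks" -> "ubks"
  "lhluqwnmzi" -> "njnwsypobk" -> "vrveagxwjs" -> "vrve"
  "wduwwipmx" -> "yfwyykroz" -> "gneggszwh" -> "gneg"
  "qgbeqfla" -> "sidgshnc" -> "aqloapvk" -> "aqlo"
  probe: "qwzaeftmrgv" -> "sybcghvotix" -> "agjkopdwbqf" -> "agjk"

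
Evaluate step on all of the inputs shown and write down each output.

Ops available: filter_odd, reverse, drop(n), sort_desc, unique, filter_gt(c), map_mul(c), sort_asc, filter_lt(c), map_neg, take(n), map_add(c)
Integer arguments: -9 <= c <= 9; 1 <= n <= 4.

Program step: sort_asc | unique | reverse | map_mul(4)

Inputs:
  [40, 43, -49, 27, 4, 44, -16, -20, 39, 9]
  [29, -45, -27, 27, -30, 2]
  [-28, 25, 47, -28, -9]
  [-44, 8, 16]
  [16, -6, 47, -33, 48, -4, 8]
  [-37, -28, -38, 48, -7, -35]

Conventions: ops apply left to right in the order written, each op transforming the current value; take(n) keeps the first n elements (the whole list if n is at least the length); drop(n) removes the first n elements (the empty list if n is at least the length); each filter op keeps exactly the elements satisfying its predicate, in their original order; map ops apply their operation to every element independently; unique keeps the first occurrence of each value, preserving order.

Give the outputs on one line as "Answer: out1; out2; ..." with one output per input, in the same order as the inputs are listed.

Execution, op by op:
  [40, 43, -49, 27, 4, 44, -16, -20, 39, 9] -> [-49, -20, -16, 4, 9, 27, 39, 40, 43, 44] -> [-49, -20, -16, 4, 9, 27, 39, 40, 43, 44] -> [44, 43, 40, 39, 27, 9, 4, -16, -20, -49] -> [176, 172, 160, 156, 108, 36, 16, -64, -80, -196]
  [29, -45, -27, 27, -30, 2] -> [-45, -30, -27, 2, 27, 29] -> [-45, -30, -27, 2, 27, 29] -> [29, 27, 2, -27, -30, -45] -> [116, 108, 8, -108, -120, -180]
  [-28, 25, 47, -28, -9] -> [-28, -28, -9, 25, 47] -> [-28, -9, 25, 47] -> [47, 25, -9, -28] -> [188, 100, -36, -112]
  [-44, 8, 16] -> [-44, 8, 16] -> [-44, 8, 16] -> [16, 8, -44] -> [64, 32, -176]
  [16, -6, 47, -33, 48, -4, 8] -> [-33, -6, -4, 8, 16, 47, 48] -> [-33, -6, -4, 8, 16, 47, 48] -> [48, 47, 16, 8, -4, -6, -33] -> [192, 188, 64, 32, -16, -24, -132]
  [-37, -28, -38, 48, -7, -35] -> [-38, -37, -35, -28, -7, 48] -> [-38, -37, -35, -28, -7, 48] -> [48, -7, -28, -35, -37, -38] -> [192, -28, -112, -140, -148, -152]

[176, 172, 160, 156, 108, 36, 16, -64, -80, -196]; [116, 108, 8, -108, -120, -180]; [188, 100, -36, -112]; [64, 32, -176]; [192, 188, 64, 32, -16, -24, -132]; [192, -28, -112, -140, -148, -152]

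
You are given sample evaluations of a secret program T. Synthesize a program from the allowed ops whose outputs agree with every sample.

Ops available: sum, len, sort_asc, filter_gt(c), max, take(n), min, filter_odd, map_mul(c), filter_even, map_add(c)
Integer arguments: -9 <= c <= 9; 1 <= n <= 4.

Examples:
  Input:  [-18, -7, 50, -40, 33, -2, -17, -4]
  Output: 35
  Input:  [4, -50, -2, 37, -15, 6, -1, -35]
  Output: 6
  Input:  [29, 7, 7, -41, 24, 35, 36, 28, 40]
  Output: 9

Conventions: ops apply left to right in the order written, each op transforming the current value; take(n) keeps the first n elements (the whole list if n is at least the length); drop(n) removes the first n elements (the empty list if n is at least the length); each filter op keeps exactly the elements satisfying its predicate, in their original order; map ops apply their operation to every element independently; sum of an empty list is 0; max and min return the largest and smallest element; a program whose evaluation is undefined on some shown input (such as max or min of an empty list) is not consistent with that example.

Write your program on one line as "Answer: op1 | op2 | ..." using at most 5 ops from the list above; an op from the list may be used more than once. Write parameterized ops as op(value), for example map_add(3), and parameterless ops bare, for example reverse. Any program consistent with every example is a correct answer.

filter_gt(0) | map_add(2) | take(2) | min

Check, running the answer program on each example:
  [-18, -7, 50, -40, 33, -2, -17, -4] -> [50, 33] -> [52, 35] -> [52, 35] -> 35
  [4, -50, -2, 37, -15, 6, -1, -35] -> [4, 37, 6] -> [6, 39, 8] -> [6, 39] -> 6
  [29, 7, 7, -41, 24, 35, 36, 28, 40] -> [29, 7, 7, 24, 35, 36, 28, 40] -> [31, 9, 9, 26, 37, 38, 30, 42] -> [31, 9] -> 9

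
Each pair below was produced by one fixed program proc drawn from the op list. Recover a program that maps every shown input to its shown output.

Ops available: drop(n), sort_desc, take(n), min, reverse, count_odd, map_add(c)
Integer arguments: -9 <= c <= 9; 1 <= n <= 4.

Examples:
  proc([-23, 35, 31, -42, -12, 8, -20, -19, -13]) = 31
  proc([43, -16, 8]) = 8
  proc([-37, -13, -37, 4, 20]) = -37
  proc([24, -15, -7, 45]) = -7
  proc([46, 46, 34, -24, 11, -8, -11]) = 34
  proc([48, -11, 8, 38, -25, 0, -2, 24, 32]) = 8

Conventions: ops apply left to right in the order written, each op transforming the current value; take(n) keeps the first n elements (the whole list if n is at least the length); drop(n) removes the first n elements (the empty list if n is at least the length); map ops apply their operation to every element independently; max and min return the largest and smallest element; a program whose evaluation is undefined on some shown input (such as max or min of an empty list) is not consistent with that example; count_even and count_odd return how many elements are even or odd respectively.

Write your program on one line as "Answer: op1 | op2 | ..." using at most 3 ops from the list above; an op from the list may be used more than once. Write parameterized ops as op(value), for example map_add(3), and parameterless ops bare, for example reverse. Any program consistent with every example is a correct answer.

take(3) | drop(2) | min

Check, running the answer program on each example:
  [-23, 35, 31, -42, -12, 8, -20, -19, -13] -> [-23, 35, 31] -> [31] -> 31
  [43, -16, 8] -> [43, -16, 8] -> [8] -> 8
  [-37, -13, -37, 4, 20] -> [-37, -13, -37] -> [-37] -> -37
  [24, -15, -7, 45] -> [24, -15, -7] -> [-7] -> -7
  [46, 46, 34, -24, 11, -8, -11] -> [46, 46, 34] -> [34] -> 34
  [48, -11, 8, 38, -25, 0, -2, 24, 32] -> [48, -11, 8] -> [8] -> 8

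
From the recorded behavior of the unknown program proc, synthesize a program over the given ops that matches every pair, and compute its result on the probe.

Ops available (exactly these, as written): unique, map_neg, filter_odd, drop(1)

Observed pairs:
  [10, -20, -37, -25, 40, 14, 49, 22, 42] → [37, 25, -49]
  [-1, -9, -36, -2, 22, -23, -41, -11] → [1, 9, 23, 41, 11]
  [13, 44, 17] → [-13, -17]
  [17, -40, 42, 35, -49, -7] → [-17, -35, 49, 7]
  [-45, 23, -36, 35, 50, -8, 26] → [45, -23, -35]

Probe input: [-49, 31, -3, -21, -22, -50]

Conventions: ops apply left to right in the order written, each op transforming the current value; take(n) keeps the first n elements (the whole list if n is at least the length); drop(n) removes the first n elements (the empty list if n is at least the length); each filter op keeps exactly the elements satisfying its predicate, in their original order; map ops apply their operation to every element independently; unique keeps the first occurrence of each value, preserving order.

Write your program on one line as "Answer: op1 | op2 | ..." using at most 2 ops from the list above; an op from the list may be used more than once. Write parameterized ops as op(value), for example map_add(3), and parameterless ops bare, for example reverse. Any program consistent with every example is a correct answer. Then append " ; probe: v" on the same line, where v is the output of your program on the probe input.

map_neg | filter_odd ; probe: [49, -31, 3, 21]

Check, running the answer program on each example:
  [10, -20, -37, -25, 40, 14, 49, 22, 42] -> [-10, 20, 37, 25, -40, -14, -49, -22, -42] -> [37, 25, -49]
  [-1, -9, -36, -2, 22, -23, -41, -11] -> [1, 9, 36, 2, -22, 23, 41, 11] -> [1, 9, 23, 41, 11]
  [13, 44, 17] -> [-13, -44, -17] -> [-13, -17]
  [17, -40, 42, 35, -49, -7] -> [-17, 40, -42, -35, 49, 7] -> [-17, -35, 49, 7]
  [-45, 23, -36, 35, 50, -8, 26] -> [45, -23, 36, -35, -50, 8, -26] -> [45, -23, -35]
  probe: [-49, 31, -3, -21, -22, -50] -> [49, -31, 3, 21, 22, 50] -> [49, -31, 3, 21]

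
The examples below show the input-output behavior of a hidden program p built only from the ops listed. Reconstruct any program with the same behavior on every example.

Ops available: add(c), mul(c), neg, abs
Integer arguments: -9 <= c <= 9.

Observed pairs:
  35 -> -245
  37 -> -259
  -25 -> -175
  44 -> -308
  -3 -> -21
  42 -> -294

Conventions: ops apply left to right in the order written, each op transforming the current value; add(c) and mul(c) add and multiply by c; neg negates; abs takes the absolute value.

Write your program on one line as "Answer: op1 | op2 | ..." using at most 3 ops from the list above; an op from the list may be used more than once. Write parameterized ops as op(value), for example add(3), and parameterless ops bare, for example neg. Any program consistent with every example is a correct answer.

abs | mul(-7)

Check, running the answer program on each example:
  35 -> 35 -> -245
  37 -> 37 -> -259
  -25 -> 25 -> -175
  44 -> 44 -> -308
  -3 -> 3 -> -21
  42 -> 42 -> -294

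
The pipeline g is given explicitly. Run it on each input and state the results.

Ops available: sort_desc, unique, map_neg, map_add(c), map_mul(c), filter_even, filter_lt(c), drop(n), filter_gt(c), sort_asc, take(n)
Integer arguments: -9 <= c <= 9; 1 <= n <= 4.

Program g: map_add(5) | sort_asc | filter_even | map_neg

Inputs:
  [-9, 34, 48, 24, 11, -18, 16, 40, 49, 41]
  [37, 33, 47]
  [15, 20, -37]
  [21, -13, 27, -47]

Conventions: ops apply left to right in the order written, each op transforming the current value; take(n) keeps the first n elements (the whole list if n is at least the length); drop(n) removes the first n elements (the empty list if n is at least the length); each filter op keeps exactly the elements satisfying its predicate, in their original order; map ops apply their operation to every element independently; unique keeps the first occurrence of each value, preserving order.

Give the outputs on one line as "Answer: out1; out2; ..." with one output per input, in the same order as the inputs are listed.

Execution, op by op:
  [-9, 34, 48, 24, 11, -18, 16, 40, 49, 41] -> [-4, 39, 53, 29, 16, -13, 21, 45, 54, 46] -> [-13, -4, 16, 21, 29, 39, 45, 46, 53, 54] -> [-4, 16, 46, 54] -> [4, -16, -46, -54]
  [37, 33, 47] -> [42, 38, 52] -> [38, 42, 52] -> [38, 42, 52] -> [-38, -42, -52]
  [15, 20, -37] -> [20, 25, -32] -> [-32, 20, 25] -> [-32, 20] -> [32, -20]
  [21, -13, 27, -47] -> [26, -8, 32, -42] -> [-42, -8, 26, 32] -> [-42, -8, 26, 32] -> [42, 8, -26, -32]

[4, -16, -46, -54]; [-38, -42, -52]; [32, -20]; [42, 8, -26, -32]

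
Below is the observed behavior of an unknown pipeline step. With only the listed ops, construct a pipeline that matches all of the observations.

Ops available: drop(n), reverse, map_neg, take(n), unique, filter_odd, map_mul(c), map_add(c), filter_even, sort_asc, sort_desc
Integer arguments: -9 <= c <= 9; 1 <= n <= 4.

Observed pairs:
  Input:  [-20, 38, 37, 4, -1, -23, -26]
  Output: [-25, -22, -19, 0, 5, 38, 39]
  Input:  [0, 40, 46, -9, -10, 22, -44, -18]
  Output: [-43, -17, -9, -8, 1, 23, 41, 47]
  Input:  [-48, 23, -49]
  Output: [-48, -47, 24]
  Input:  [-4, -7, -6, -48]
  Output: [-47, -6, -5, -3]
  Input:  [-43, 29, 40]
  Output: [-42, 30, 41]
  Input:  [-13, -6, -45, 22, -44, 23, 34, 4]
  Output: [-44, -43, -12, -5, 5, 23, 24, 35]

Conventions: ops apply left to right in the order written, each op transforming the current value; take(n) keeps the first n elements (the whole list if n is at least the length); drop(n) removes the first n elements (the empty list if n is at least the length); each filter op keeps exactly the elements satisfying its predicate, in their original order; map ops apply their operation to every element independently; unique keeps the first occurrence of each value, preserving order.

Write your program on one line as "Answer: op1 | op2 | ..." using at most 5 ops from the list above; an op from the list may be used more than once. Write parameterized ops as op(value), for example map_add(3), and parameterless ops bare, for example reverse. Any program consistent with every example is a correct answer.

reverse | map_neg | map_add(-1) | map_neg | sort_asc

Check, running the answer program on each example:
  [-20, 38, 37, 4, -1, -23, -26] -> [-26, -23, -1, 4, 37, 38, -20] -> [26, 23, 1, -4, -37, -38, 20] -> [25, 22, 0, -5, -38, -39, 19] -> [-25, -22, 0, 5, 38, 39, -19] -> [-25, -22, -19, 0, 5, 38, 39]
  [0, 40, 46, -9, -10, 22, -44, -18] -> [-18, -44, 22, -10, -9, 46, 40, 0] -> [18, 44, -22, 10, 9, -46, -40, 0] -> [17, 43, -23, 9, 8, -47, -41, -1] -> [-17, -43, 23, -9, -8, 47, 41, 1] -> [-43, -17, -9, -8, 1, 23, 41, 47]
  [-48, 23, -49] -> [-49, 23, -48] -> [49, -23, 48] -> [48, -24, 47] -> [-48, 24, -47] -> [-48, -47, 24]
  [-4, -7, -6, -48] -> [-48, -6, -7, -4] -> [48, 6, 7, 4] -> [47, 5, 6, 3] -> [-47, -5, -6, -3] -> [-47, -6, -5, -3]
  [-43, 29, 40] -> [40, 29, -43] -> [-40, -29, 43] -> [-41, -30, 42] -> [41, 30, -42] -> [-42, 30, 41]
  [-13, -6, -45, 22, -44, 23, 34, 4] -> [4, 34, 23, -44, 22, -45, -6, -13] -> [-4, -34, -23, 44, -22, 45, 6, 13] -> [-5, -35, -24, 43, -23, 44, 5, 12] -> [5, 35, 24, -43, 23, -44, -5, -12] -> [-44, -43, -12, -5, 5, 23, 24, 35]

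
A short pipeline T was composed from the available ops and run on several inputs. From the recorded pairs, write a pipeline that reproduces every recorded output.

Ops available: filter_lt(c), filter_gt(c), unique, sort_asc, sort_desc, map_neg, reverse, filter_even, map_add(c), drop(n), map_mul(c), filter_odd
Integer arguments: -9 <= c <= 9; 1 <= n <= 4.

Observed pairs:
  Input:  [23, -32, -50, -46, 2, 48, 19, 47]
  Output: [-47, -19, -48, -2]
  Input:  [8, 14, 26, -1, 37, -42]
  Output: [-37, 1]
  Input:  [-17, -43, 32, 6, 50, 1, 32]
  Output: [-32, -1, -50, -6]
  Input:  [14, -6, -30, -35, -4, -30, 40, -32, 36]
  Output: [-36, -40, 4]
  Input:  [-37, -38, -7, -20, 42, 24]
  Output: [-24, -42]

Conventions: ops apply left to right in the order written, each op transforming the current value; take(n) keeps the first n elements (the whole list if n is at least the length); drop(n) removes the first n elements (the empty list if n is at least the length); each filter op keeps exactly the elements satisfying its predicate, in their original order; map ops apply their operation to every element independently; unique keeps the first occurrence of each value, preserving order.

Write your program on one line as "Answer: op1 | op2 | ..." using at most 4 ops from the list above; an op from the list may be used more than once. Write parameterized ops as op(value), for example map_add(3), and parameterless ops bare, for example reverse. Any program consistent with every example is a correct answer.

map_neg | drop(3) | reverse | filter_lt(9)

Check, running the answer program on each example:
  [23, -32, -50, -46, 2, 48, 19, 47] -> [-23, 32, 50, 46, -2, -48, -19, -47] -> [46, -2, -48, -19, -47] -> [-47, -19, -48, -2, 46] -> [-47, -19, -48, -2]
  [8, 14, 26, -1, 37, -42] -> [-8, -14, -26, 1, -37, 42] -> [1, -37, 42] -> [42, -37, 1] -> [-37, 1]
  [-17, -43, 32, 6, 50, 1, 32] -> [17, 43, -32, -6, -50, -1, -32] -> [-6, -50, -1, -32] -> [-32, -1, -50, -6] -> [-32, -1, -50, -6]
  [14, -6, -30, -35, -4, -30, 40, -32, 36] -> [-14, 6, 30, 35, 4, 30, -40, 32, -36] -> [35, 4, 30, -40, 32, -36] -> [-36, 32, -40, 30, 4, 35] -> [-36, -40, 4]
  [-37, -38, -7, -20, 42, 24] -> [37, 38, 7, 20, -42, -24] -> [20, -42, -24] -> [-24, -42, 20] -> [-24, -42]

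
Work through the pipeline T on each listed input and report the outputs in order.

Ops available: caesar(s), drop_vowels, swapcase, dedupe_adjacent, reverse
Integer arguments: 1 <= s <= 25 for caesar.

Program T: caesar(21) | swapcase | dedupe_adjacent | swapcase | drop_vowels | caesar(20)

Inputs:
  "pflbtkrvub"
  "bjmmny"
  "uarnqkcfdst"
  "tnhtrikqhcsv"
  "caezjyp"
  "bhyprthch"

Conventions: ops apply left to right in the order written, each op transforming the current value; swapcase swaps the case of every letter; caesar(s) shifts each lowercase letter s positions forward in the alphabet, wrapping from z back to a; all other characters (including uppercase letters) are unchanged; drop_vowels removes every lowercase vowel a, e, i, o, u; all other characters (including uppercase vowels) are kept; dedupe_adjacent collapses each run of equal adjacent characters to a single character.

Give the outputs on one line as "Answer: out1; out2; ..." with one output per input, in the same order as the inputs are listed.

"eaqzgkjq"; "qbn"; "jpgfzrsh"; "wgxzfwrhk"; "rptne"; "qwnegwrw"

Execution, op by op:
  "pflbtkrvub" -> "kagwofmqpw" -> "KAGWOFMQPW" -> "KAGWOFMQPW" -> "kagwofmqpw" -> "kgwfmqpw" -> "eaqzgkjq"
  "bjmmny" -> "wehhit" -> "WEHHIT" -> "WEHIT" -> "wehit" -> "wht" -> "qbn"
  "uarnqkcfdst" -> "pvmilfxayno" -> "PVMILFXAYNO" -> "PVMILFXAYNO" -> "pvmilfxayno" -> "pvmlfxyn" -> "jpgfzrsh"
  "tnhtrikqhcsv" -> "oicomdflcxnq" -> "OICOMDFLCXNQ" -> "OICOMDFLCXNQ" -> "oicomdflcxnq" -> "cmdflcxnq" -> "wgxzfwrhk"
  "caezjyp" -> "xvzuetk" -> "XVZUETK" -> "XVZUETK" -> "xvzuetk" -> "xvztk" -> "rptne"
  "bhyprthch" -> "wctkmocxc" -> "WCTKMOCXC" -> "WCTKMOCXC" -> "wctkmocxc" -> "wctkmcxc" -> "qwnegwrw"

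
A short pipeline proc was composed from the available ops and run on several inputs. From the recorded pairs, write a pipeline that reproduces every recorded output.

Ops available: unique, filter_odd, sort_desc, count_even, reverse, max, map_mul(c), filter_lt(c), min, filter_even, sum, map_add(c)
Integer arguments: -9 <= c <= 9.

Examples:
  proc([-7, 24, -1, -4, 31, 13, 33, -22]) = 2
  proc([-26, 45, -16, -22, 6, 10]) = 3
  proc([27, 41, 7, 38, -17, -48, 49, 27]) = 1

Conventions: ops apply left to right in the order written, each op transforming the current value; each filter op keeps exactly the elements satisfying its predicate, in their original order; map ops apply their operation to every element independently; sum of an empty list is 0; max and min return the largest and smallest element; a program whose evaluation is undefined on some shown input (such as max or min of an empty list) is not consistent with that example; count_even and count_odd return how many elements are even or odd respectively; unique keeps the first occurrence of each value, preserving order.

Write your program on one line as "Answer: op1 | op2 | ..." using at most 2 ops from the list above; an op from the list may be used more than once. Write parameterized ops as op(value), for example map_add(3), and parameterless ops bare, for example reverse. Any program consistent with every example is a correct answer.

filter_lt(6) | count_even

Check, running the answer program on each example:
  [-7, 24, -1, -4, 31, 13, 33, -22] -> [-7, -1, -4, -22] -> 2
  [-26, 45, -16, -22, 6, 10] -> [-26, -16, -22] -> 3
  [27, 41, 7, 38, -17, -48, 49, 27] -> [-17, -48] -> 1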